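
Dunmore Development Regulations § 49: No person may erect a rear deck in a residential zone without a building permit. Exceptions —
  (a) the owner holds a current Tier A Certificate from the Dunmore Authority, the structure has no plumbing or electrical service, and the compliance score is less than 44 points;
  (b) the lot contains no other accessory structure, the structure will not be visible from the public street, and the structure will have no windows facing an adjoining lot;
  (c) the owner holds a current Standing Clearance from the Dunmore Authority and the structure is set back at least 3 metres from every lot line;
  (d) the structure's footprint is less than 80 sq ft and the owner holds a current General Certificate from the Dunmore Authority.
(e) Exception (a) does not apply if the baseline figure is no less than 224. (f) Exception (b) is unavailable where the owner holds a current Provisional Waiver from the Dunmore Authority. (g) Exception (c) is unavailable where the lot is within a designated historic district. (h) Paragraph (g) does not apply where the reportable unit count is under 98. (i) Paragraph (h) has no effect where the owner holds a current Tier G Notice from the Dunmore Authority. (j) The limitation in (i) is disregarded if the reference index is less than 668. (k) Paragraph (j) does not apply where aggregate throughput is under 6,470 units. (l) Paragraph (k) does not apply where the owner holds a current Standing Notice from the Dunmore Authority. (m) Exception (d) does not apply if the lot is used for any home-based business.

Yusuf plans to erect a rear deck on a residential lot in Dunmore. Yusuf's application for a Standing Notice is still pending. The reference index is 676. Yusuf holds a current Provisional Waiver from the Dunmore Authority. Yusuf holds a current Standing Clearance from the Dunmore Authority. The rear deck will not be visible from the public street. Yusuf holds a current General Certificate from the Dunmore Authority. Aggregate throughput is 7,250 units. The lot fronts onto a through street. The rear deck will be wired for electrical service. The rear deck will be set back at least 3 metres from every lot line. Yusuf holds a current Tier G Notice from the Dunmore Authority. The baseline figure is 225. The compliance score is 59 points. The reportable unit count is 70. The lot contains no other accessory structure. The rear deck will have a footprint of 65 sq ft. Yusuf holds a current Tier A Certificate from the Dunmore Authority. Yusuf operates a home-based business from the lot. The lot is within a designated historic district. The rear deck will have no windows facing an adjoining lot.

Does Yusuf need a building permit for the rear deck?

Exception (a) does not apply: electrical service is planned.
Exception (b) is satisfied on its face — the lot has no other accessory structure; the structure will not be visible from the street; no windows face an adjoining lot. But applying paragraph (f): (f) is triggered — a current Provisional Waiver is held. Exception (b) does not apply.
All of (c)'s requirements are met (a current Standing Clearance is held; the setback is at least 3 m on every side). But: (g) operates against (c): the lot is in a historic district. (h) would limit (g) — the reportable unit count is 70, under the 98 limit — but (i) sets (h) aside: (i) applies — a current Tier G Notice is held. (j), which would lift (i), does not operate here — the reference index is 676, not less than 668. So (c) is unavailable.
All of (d)'s requirements are met (the structure's footprint is 65 sq ft, less than the 80 sq ft limit; a current General Certificate is held). But: (m) operates against (d): a home-based business operates on the lot. So (d) is unavailable.
No exception displaces § 49.

Yes — Yusuf must obtain a building permit.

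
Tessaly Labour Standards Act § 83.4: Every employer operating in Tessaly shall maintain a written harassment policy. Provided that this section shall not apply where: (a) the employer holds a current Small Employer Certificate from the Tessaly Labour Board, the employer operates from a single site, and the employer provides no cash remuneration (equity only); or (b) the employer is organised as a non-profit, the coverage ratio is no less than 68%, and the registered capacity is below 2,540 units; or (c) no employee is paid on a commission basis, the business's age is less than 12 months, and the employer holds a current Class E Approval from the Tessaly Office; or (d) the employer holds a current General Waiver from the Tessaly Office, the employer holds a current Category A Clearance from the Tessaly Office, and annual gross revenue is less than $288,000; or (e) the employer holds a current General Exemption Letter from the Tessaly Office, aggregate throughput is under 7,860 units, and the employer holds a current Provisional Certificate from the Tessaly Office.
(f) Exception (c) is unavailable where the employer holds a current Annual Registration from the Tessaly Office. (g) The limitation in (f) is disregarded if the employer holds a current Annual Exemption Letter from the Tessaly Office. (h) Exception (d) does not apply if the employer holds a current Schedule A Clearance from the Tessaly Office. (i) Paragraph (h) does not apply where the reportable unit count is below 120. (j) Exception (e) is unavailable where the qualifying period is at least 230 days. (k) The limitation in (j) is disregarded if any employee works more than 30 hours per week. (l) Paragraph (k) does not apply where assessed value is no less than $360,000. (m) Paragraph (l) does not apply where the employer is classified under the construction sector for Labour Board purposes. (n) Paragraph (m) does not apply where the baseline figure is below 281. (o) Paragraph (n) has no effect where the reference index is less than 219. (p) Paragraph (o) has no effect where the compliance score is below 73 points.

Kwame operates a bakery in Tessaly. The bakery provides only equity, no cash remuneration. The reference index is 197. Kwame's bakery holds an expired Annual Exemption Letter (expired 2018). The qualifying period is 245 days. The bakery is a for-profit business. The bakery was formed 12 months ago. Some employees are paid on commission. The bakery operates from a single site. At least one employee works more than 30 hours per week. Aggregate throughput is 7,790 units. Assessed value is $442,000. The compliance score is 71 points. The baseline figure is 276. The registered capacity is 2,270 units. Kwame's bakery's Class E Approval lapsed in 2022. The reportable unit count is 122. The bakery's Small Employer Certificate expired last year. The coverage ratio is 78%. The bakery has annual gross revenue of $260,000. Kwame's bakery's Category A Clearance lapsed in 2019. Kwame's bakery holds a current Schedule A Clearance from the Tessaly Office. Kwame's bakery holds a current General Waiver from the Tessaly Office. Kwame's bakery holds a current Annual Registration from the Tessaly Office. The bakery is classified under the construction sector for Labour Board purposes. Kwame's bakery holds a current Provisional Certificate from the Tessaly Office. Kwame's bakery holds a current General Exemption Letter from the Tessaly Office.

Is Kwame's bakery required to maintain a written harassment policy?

Exception (a) requires that the employer holds a current Small Employer Certificate from the Tessaly Labour Board; but the Small Employer Certificate has expired, so (a) is unavailable.
Exception (b) requires that the employer is organised as a non-profit; but the employer is for-profit, so (b) is unavailable.
Exception (c) requires that no employee is paid on a commission basis; but some employees are paid on commission, so (c) is unavailable.
Exception (d) fails — the Category A Clearance is not current.
Exception (e): a current General Exemption Letter is held; aggregate throughput is 7,790 units, under the 7,860 units limit; a current Provisional Certificate is held — every condition holds. However, paragraphs (j)–(p) must be considered: (j) is triggered — the qualifying period is 245 days, meeting the 230 days threshold. (k) is engaged (at least one employee exceeds 30 hours/week), but is itself disapplied by (l): (l) is triggered — assessed value is $442,000, meeting the $360,000 threshold. (m) would limit (l) — the bakery is classified under the construction sector — but (n) sets (m) aside: (n) operates against (m): the baseline figure is 276, below the 281 limit. (o) operates (the reference index is 197, less than the 219 limit), but is displaced by (p): (p) applies — the compliance score is 71 points, below the 73 points limit. Exception (e) does not apply.
Every exception is unavailable, so the rule governs.

Yes — Kwame's bakery must maintain a written harassment policy.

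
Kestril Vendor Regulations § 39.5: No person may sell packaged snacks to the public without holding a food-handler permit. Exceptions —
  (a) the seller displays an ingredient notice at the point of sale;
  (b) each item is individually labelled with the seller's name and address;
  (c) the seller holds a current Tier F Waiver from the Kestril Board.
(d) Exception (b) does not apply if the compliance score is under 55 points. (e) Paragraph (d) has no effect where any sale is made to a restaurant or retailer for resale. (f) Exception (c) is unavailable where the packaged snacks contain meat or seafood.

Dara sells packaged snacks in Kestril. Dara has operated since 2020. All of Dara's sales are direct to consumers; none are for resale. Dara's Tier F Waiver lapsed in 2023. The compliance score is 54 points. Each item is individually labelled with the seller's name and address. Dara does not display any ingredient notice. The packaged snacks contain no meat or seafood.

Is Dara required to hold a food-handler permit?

Exception (a) requires that the seller displays an ingredient notice at the point of sale; but no ingredient notice is displayed, so (a) is unavailable.
Exception (b): items are individually labelled — every condition holds. Turning to paragraphs (d)–(e): (d) operates — the compliance score is 54 points, under the 55 points limit. (e) is not engaged (no sales are for resale), so (d) stands. (b) is therefore removed.
Exception (c) requires that the seller holds a current Tier F Waiver from the Kestril Board; but the Tier F Waiver is not current, so (c) is unavailable.
None of the exceptions is available; § 39.5 applies in full.

Yes — Dara must hold a food-handler permit.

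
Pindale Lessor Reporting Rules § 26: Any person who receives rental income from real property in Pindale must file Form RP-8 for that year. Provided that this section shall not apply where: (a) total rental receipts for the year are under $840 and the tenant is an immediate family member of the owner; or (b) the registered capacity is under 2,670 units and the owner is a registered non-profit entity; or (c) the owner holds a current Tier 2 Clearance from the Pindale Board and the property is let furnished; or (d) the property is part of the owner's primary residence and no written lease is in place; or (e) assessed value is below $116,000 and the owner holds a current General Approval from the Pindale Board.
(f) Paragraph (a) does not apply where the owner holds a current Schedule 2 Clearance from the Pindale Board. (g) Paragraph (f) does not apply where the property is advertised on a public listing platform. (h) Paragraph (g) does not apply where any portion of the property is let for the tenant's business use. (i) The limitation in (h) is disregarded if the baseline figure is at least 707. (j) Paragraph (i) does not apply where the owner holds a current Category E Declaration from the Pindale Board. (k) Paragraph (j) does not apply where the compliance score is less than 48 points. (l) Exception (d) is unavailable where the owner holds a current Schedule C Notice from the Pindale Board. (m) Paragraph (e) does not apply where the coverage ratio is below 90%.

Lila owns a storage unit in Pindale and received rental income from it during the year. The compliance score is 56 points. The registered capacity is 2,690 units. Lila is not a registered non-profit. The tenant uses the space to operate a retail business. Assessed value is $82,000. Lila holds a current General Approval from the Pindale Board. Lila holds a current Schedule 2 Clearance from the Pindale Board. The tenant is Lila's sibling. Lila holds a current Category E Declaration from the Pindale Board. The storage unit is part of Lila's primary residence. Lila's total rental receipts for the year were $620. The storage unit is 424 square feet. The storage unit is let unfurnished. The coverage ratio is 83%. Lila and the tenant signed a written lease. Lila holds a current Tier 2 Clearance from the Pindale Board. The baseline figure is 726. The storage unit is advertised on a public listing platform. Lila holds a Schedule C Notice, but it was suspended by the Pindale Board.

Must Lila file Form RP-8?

Exception (a): total rental receipts for the year are $620, under the $840 limit; the tenant is an immediate family member — every condition holds. But applying paragraphs (f)–(k): (f) operates against (a): a current Schedule 2 Clearance is held. (g) is triggered (the property is publicly advertised), but is overridden by (h): (h) operates against (g): the space is let for business use. (i) applies (the baseline figure is 726, meeting the 707 threshold), but is set aside by (j): (j) is triggered — a current Category E Declaration is held. (k), which would lift (j), is not engaged — the compliance score is 56 points, not less than 48 points. (a) is therefore removed.
Exception (b) requires that the registered capacity is under 2,670 units; but the registered capacity is 2,690 units, not under 2,670 units, so (b) is unavailable.
Exception (c) fails — the property is let unfurnished.
Exception (d) requires that no written lease is in place; but a written lease is in place, so (d) is unavailable.
All of (e)'s requirements are met (assessed value is $82,000, below the $116,000 limit; a current General Approval is held). But: (m) operates against (e): the coverage ratio is 83%, below the 90% limit. Exception (e) does not apply.
No exception applies. The general rule governs.

Yes — Lila must file Form RP-8.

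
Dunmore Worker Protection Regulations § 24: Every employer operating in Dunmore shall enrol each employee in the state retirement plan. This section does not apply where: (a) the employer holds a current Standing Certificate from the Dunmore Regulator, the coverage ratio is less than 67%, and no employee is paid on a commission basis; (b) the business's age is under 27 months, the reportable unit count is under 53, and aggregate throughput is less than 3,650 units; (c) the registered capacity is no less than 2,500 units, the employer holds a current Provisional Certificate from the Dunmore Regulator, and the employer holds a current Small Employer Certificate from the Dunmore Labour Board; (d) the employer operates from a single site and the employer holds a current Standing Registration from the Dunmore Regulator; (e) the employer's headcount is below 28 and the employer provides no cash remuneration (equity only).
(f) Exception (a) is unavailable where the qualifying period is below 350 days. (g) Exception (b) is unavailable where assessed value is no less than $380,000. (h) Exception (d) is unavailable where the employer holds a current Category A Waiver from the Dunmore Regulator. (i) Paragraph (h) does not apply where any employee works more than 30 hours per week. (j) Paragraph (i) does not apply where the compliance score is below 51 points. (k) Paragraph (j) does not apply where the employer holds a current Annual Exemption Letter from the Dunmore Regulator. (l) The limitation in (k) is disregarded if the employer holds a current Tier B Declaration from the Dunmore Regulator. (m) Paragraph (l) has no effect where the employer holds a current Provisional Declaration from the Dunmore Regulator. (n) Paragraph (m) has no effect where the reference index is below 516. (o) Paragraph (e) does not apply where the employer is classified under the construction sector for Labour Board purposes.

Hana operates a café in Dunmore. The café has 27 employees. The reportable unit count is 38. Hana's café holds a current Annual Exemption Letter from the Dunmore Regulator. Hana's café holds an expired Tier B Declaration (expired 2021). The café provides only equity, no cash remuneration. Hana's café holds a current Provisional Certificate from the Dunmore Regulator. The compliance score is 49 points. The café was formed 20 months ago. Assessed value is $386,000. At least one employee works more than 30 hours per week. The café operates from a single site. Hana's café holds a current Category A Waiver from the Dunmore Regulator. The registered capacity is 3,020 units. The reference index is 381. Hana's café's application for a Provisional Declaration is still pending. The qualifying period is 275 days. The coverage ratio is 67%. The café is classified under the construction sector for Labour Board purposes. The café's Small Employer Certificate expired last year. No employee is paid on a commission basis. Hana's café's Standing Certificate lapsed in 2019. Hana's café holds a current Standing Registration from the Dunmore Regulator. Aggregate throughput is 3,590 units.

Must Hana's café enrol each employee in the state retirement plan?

Exception (a) fails — there is no Standing Certificate in force.
Exception (b) is satisfied on its face — the business's age is 20 months, under the 27 months limit; the reportable unit count is 38, under the 53 limit; aggregate throughput is 3,590 units, less than the 3,650 units limit. Turning to paragraph (g): (g) operates against (b): assessed value is $386,000, meeting the $380,000 threshold. Exception (b) does not apply.
Exception (c) requires that the employer holds a current Small Employer Certificate from the Dunmore Labour Board; but the Small Employer Certificate has expired, so (c) is unavailable.
Exception (d) is satisfied on its face — the employer operates from a single site; a current Standing Registration is held. As to paragraphs (h)–(n): (h) is triggered (a current Category A Waiver is held), but is itself disapplied by (i): (i) operates — at least one employee exceeds 30 hours/week. (j) operates (the compliance score is 49 points, below the 51 points limit), but is set aside by (k): (k) is engaged — a current Annual Exemption Letter is held. (l) is not engaged (the Tier B Declaration is not current), so (k) stands. So (d) applies.
Exception (e): the employer's headcount is 27, below the 28 limit; remuneration is equity-only — every condition holds. But: (o) is engaged — the café is classified under the construction sector. (e) is therefore removed.

No — exception (d) applies; Hana's café is not required to enrol each employee in the state retirement plan.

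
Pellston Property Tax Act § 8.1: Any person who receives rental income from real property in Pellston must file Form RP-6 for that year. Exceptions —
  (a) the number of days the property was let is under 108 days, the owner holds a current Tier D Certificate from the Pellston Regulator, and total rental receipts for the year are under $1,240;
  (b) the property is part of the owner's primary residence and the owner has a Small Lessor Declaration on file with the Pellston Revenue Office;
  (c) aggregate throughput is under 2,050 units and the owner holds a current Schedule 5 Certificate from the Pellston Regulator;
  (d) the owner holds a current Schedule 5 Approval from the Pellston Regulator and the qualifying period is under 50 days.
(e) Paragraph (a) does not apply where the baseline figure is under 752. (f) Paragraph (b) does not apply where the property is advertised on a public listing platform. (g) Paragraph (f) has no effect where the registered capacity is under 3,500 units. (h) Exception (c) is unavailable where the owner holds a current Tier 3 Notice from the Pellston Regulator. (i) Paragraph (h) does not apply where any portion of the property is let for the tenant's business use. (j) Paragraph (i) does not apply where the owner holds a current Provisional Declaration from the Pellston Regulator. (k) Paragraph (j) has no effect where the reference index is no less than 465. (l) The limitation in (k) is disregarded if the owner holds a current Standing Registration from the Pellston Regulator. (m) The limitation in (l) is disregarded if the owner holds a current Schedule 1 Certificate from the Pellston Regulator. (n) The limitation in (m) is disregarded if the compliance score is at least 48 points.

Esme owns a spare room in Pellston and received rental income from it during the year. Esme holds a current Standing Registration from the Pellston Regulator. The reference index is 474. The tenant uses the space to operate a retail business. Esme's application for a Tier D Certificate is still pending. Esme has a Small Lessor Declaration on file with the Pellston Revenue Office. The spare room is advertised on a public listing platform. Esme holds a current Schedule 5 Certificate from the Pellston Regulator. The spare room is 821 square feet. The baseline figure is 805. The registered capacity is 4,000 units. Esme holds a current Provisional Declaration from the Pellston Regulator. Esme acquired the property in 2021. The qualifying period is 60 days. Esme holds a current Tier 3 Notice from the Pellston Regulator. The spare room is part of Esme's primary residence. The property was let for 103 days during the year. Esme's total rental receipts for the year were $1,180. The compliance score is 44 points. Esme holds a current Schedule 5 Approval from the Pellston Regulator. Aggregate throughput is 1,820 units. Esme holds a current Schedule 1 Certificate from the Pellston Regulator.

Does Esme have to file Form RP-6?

No — exception (c) applies; Esme is not required to file Form RP-6.

Exception (a) does not apply: no current Tier D Certificate is held.
Exception (b) is satisfied on its face — the spare room is part of the primary residence; a Small Lessor Declaration is on file. But: (f) operates against (b): the property is publicly advertised. (g) does not operate here (the registered capacity is 4,000 units, not under 3,500 units), so (f) stands. Exception (b) does not apply.
Exception (c): aggregate throughput is 1,820 units, under the 2,050 units limit; a current Schedule 5 Certificate is held — every condition holds. Under paragraphs (h)–(n): (h) would limit (c) — a current Tier 3 Notice is held — but (i) sets (h) aside: (i) applies — the space is let for business use. (j) would limit (i) — a current Provisional Declaration is held — but (k) sets (j) aside: (k) operates against (j): the reference index is 474, meeting the 465 threshold. (l) would limit (k) — a current Standing Registration is held — but (m) sets (l) aside: (m) applies — a current Schedule 1 Certificate is held. (n) does not operate here (the compliance score is 44 points, short of 48 points), so (m) stands. So (c) applies.
Exception (d) fails — the qualifying period is 60 days, not under 50 days.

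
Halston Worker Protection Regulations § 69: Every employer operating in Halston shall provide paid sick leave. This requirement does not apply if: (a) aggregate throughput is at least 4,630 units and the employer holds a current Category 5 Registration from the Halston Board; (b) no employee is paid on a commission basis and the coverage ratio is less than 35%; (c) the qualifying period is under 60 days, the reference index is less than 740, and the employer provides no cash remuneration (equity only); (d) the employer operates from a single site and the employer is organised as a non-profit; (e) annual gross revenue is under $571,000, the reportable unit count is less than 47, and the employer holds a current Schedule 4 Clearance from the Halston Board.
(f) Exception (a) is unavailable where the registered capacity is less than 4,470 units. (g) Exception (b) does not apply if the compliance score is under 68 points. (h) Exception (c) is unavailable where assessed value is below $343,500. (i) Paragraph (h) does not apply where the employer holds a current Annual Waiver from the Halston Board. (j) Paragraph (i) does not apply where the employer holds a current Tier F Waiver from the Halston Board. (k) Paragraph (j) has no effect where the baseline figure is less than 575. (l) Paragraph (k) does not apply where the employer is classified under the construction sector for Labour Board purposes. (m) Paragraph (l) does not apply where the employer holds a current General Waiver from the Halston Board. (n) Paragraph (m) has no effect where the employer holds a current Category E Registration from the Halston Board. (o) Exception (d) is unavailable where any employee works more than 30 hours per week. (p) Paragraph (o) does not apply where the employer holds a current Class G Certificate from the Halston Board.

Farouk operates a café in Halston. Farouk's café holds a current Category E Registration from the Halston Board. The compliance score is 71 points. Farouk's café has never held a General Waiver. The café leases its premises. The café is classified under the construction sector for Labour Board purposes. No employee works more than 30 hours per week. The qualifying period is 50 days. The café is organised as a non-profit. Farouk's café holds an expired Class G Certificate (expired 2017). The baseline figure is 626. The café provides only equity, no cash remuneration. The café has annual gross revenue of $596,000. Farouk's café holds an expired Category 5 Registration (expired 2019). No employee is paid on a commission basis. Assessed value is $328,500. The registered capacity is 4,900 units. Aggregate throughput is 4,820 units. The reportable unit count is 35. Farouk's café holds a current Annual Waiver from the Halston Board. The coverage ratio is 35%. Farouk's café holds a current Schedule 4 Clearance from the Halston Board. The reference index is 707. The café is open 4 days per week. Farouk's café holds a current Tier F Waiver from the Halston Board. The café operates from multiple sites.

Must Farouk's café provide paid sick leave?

Yes — Farouk's café must provide paid sick leave.

Exception (a) does not apply: no current Category 5 Registration is held.
Exception (b) requires that the coverage ratio is less than 35%; but the coverage ratio is 35%, not less than 35%, so (b) is unavailable.
Exception (c): the qualifying period is 50 days, under the 60 days limit; the reference index is 707, less than the 740 limit; remuneration is equity-only — every condition holds. Turning to paragraphs (h)–(n): (h) operates — assessed value is $328,500, below the $343,500 limit. (i) operates (a current Annual Waiver is held), but is overridden by (j): (j) operates against (i): a current Tier F Waiver is held. (k) is not triggered (the baseline figure is 626, not less than 575), so (j) stands. So (c) is unavailable.
Exception (d) requires that the employer operates from a single site; but the employer operates from multiple sites, so (d) is unavailable.
Exception (e) fails — annual gross revenue is $596,000, not under $571,000.
No exception displaces § 69.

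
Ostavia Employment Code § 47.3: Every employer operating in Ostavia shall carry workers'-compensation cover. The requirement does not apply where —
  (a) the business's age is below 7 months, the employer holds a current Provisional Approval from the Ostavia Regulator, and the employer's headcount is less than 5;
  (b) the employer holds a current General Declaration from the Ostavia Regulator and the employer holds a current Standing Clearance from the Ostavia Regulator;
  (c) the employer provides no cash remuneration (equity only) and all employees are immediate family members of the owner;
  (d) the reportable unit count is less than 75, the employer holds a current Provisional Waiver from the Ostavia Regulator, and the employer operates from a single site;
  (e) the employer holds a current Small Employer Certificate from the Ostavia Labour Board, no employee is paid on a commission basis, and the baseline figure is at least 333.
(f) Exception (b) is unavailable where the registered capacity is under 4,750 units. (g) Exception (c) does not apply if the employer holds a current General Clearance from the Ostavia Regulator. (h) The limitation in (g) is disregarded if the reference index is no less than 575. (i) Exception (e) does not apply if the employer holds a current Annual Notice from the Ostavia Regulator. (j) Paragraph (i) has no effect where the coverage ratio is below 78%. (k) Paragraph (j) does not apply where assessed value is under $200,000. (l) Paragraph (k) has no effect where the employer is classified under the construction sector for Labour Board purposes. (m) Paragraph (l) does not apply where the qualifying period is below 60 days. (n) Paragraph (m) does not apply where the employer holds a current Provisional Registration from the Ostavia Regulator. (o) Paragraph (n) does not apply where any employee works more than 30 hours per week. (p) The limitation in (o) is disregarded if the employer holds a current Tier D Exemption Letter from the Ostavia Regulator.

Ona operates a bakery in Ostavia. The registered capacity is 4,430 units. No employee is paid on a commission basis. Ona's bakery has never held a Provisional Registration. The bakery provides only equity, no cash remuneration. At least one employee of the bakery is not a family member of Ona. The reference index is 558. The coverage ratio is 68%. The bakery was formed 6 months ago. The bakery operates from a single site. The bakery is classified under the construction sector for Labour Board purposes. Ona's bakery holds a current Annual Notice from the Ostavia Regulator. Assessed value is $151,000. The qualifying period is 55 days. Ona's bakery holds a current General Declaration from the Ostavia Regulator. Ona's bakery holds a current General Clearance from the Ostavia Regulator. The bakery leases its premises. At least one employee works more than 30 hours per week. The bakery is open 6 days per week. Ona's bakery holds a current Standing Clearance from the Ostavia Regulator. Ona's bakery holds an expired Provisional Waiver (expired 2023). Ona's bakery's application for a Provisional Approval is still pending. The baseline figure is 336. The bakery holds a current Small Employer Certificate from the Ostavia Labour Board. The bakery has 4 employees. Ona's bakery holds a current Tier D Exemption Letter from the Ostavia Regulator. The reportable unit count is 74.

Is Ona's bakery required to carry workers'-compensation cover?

Yes — Ona's bakery must carry workers'-compensation cover.

Exception (a) does not apply: no current Provisional Approval is held.
Exception (b) is satisfied on its face — a current General Declaration is held; a current Standing Clearance is held. But: (f) is engaged — the registered capacity is 4,430 units, under the 4,750 units limit. So (b) is unavailable.
Exception (c) does not apply: at least one employee is not a family member.
Exception (d) fails — no current Provisional Waiver is held.
Exception (e)'s conditions are all satisfied: a current Small Employer Certificate is held; no employee is paid on commission; the baseline figure is 336, meeting the 333 threshold. However, paragraphs (i)–(p) must be considered: (i) operates against (e): a current Annual Notice is held. (j) applies (the coverage ratio is 68%, below the 78% limit), but is displaced by (k): (k) operates against (j): assessed value is $151,000, under the $200,000 limit. (l) would limit (k) — the bakery is classified under the construction sector — but (m) sets (l) aside: (m) operates — the qualifying period is 55 days, below the 60 days limit. (n) is not engaged (there is no Provisional Registration in force), so (m) stands. So (e) is unavailable.
No exception displaces § 47.3.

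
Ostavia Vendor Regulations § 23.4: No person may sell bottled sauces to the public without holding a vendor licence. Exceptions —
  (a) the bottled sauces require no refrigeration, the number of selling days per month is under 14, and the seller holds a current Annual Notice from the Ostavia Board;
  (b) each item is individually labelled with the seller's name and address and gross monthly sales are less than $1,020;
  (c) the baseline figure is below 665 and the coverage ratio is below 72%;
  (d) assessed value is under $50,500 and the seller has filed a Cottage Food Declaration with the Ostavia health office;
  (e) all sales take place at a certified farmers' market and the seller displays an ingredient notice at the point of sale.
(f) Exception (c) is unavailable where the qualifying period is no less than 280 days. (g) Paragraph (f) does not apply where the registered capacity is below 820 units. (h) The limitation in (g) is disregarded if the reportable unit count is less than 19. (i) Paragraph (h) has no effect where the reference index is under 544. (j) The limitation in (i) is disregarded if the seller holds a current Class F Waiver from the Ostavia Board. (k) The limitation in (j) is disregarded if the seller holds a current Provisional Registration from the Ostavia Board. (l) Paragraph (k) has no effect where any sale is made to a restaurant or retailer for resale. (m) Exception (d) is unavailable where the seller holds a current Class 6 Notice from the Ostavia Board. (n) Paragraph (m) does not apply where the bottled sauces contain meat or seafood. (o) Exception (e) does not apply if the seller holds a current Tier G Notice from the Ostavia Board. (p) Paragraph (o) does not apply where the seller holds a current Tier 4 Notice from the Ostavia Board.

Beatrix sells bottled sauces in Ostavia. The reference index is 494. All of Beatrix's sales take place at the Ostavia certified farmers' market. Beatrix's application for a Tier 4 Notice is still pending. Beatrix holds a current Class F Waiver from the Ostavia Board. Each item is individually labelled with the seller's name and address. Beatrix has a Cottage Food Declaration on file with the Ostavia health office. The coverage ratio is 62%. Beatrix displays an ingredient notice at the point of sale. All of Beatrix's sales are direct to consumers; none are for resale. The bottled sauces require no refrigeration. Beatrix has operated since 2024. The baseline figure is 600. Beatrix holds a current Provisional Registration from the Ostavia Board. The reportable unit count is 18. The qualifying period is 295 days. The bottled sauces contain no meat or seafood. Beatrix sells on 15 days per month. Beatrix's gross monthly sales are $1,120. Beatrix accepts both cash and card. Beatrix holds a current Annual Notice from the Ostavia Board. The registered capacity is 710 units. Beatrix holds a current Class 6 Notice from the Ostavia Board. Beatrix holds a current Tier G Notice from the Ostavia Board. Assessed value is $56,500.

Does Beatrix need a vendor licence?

No — exception (c) applies; Beatrix is not required to hold a vendor licence.

Exception (a) requires that the number of selling days per month is under 14; but the number of selling days per month is 15, not under 14, so (a) is unavailable.
Exception (b) does not apply: gross monthly sales are $1,120, not less than $1,020.
Exception (c)'s conditions are all satisfied: the baseline figure is 600, below the 665 limit; the coverage ratio is 62%, below the 72% limit. Considering the limiting provisions: (f) would limit (c) — the qualifying period is 295 days, meeting the 280 days threshold — but (g) sets (f) aside: (g) operates — the registered capacity is 710 units, below the 820 units limit. (h) would limit (g) — the reportable unit count is 18, less than the 19 limit — but (i) sets (h) aside: (i) applies — the reference index is 494, under the 544 limit. (j) would limit (i) — a current Class F Waiver is held — but (k) sets (j) aside: (k) operates against (j): a current Provisional Registration is held. (l), which would lift (k), is inapplicable — no sales are for resale. Exception (c) stands.
Exception (d) requires that assessed value is under $50,500; but assessed value is $56,500, not under $50,500, so (d) is unavailable.
Exception (e): all sales are at a certified farmers' market; an ingredient notice is displayed — every condition holds. However, paragraphs (o)–(p) must be considered: (o) operates against (e): a current Tier G Notice is held. (p), which would lift (o), is inapplicable — the Tier 4 Notice is not current. (e) is therefore removed.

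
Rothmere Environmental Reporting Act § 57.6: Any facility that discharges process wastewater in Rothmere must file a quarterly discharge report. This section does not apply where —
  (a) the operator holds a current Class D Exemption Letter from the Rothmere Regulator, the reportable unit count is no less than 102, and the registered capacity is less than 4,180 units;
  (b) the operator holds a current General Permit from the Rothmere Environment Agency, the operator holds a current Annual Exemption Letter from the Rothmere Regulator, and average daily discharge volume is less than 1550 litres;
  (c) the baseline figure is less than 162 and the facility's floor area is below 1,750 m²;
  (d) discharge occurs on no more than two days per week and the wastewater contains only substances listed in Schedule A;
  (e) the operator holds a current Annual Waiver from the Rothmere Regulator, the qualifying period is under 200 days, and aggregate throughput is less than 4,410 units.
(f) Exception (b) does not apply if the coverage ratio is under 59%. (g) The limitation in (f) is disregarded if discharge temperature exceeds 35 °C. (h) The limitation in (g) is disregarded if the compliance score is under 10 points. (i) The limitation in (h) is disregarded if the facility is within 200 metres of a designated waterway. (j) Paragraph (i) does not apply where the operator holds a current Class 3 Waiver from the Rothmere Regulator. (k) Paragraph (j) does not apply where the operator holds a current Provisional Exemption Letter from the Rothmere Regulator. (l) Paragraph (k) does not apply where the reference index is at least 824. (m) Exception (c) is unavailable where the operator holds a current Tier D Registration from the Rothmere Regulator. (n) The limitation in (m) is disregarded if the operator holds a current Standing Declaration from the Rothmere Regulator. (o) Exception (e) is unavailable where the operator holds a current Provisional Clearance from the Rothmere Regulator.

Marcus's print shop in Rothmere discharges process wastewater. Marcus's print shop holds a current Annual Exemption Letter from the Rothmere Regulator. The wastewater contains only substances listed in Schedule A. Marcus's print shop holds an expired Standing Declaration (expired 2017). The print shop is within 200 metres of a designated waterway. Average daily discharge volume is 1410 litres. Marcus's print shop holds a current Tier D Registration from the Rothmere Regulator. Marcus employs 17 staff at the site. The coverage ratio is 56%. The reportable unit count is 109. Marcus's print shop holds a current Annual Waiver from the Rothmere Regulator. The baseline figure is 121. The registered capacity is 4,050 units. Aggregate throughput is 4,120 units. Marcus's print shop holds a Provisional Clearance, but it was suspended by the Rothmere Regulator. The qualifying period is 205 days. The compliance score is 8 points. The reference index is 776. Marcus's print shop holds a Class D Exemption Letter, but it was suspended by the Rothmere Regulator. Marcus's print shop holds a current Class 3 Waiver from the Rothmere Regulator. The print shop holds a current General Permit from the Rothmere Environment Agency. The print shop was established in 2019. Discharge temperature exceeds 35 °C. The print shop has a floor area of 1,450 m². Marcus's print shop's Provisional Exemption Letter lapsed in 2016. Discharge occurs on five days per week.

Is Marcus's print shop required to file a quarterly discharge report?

Exception (a) requires that the operator holds a current Class D Exemption Letter from the Rothmere Regulator; but no current Class D Exemption Letter is held, so (a) is unavailable.
Exception (b)'s conditions are all satisfied: a current General Permit is held; a current Annual Exemption Letter is held; average daily discharge volume is 1410 litres, less than the 1550 litres limit. However, paragraphs (f)–(l) must be considered: (f) is triggered — the coverage ratio is 56%, under the 59% limit. (g) would limit (f) — discharge temperature exceeds 35 °C — but (h) sets (g) aside: (h) operates — the compliance score is 8 points, under the 10 points limit. (i) would limit (h) — the print shop is within 200 m of a designated waterway — but (j) sets (i) aside: (j) is engaged — a current Class 3 Waiver is held. (k), which would lift (j), is not triggered — no current Provisional Exemption Letter is held. (b) is therefore removed.
Exception (c)'s conditions are all satisfied: the baseline figure is 121, less than the 162 limit; the facility's floor area is 1,450 m², below the 1,750 m² limit. But: (m) operates against (c): a current Tier D Registration is held. (n), which would lift (m), does not operate here — the Standing Declaration is not current. Exception (c) does not apply.
Exception (d) requires that discharge occurs on no more than two days per week; but discharge occurs on five days per week, so (d) is unavailable.
Exception (e) fails — the qualifying period is 205 days, not under 200 days.
No exception displaces § 57.6.

Yes — Marcus's print shop must file a quarterly discharge report.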